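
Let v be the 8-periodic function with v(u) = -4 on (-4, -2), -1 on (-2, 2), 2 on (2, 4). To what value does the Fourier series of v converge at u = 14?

u = 14 differs from u = -2 by 2 full period(s), and the series is 8-periodic.
At u = -2 the one-sided limits are v(-2^-) = -4 and v(-2^+) = -1.
By Dirichlet's theorem the series converges to their average, [(-4) + (-1)]/2 = -5/2.

-5/2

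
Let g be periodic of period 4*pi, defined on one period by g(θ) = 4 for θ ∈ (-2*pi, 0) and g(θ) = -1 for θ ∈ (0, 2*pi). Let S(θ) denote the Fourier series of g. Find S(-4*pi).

3/2

θ = -4*pi differs from θ = 0 by -1 full period(s), and the series is 4*pi-periodic.
At θ = 0 the one-sided limits are g(0^-) = 4 and g(0^+) = -1.
By Dirichlet's theorem the series converges to their average, [(4) + (-1)]/2 = 3/2.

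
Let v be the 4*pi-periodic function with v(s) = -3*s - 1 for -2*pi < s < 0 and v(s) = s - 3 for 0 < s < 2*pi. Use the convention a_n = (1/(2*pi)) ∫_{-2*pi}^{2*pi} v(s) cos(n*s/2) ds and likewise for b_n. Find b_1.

b_1 = (1/(2*pi)) ∫_{-2*pi}^{2*pi} v(s) sin(s/2) ds.
Split the integral at the breakpoints.
Integrating by parts (boundary term plus one more integral), an antiderivative of (-3*s - 1) sin(s/2) is 6*s*cos(s/2) - 12*sin(s/2) + 2*cos(s/2); evaluating from -2*pi to 0: ∫_{-2*pi}^{0} (-3*s - 1) sin(s/2) ds = (2) - (-2 + 12*pi) = 4 - 12*pi.
Integrating by parts (boundary term plus one more integral), an antiderivative of (s - 3) sin(s/2) is -2*s*cos(s/2) + 4*sin(s/2) + 6*cos(s/2); evaluating from 0 to 2*pi: ∫_{0}^{2*pi} (s - 3) sin(s/2) ds = (-6 + 4*pi) - (6) = -12 + 4*pi.
Summing the pieces and multiplying by (1/(2*pi)) gives b_1 = -4 - 4/pi.

-4 - 4/pi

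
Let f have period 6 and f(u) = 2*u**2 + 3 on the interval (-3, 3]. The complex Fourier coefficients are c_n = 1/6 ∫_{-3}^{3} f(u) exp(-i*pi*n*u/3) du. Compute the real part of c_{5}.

Since f is real-valued, Re(c_{5}) = 1/6 ∫_{-3}^{3} f(u) cos(5*pi*u/3) du = a_{5}/2.
f is even and cos(5*pi*u/3) is even, so the integrand is even: ∫_{-3}^{3} f(u) cos(5*pi*u/3) du = 2∫_0^{3} f(u) cos(5*pi*u/3) du.
Integrating by parts twice (tabular method), an antiderivative of (2*u**2 + 3) cos(5*pi*u/3) is 6*u**2*sin(5*pi*u/3)/(5*pi) + 36*u*cos(5*pi*u/3)/(25*pi**2) - 108*sin(5*pi*u/3)/(125*pi**3) + 9*sin(5*pi*u/3)/(5*pi); evaluating from 0 to 3: ∫_{0}^{3} (2*u**2 + 3) cos(5*pi*u/3) du = (-108/(25*pi**2)) - (0) = -108/(25*pi**2).
So ∫_{-3}^{3} f(u) cos(5*pi*u/3) du = -216/(25*pi**2).
Hence Re(c_{5}) = (1/6)·(-216/(25*pi**2)) = -36/(25*pi**2).

-36/(25*pi**2)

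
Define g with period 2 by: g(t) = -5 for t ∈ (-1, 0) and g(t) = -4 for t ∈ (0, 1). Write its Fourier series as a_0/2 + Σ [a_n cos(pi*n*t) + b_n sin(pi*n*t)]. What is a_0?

a_0 = ∫_{-1}^{1} g(t) dt = -9.

-9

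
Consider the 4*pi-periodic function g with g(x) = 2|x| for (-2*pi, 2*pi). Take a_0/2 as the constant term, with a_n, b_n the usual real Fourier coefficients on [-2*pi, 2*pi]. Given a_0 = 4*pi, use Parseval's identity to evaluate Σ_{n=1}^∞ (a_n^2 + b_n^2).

Parseval: a_0^2/2 + Σ_{n≥1} (a_n^2+b_n^2) = (1/(2*pi)) ∫_{-2*pi}^{2*pi} g(x)^2 dx = 32*pi**2/3.
Subtract a_0^2/2 = 8*pi**2: Σ (a_n^2+b_n^2) = 8*pi**2/3.

8*pi**2/3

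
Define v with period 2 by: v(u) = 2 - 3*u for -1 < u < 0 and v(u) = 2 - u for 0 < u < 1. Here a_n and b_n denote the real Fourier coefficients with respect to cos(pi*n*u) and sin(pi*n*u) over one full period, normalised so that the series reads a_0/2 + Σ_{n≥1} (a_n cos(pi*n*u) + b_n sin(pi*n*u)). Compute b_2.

b_2 = ∫_{-1}^{1} v(u) sin(2*pi*u) du.
Split the integral at the breakpoints.
Integrating by parts (boundary term plus one more integral), an antiderivative of (2 - 3*u) sin(2*pi*u) is 3*u*cos(2*pi*u)/(2*pi) - 3*sin(2*pi*u)/(4*pi**2) - cos(2*pi*u)/pi; evaluating from -1 to 0: ∫_{-1}^{0} (2 - 3*u) sin(2*pi*u) du = (-1/pi) - (-5/(2*pi)) = 3/(2*pi).
Integrating by parts (boundary term plus one more integral), an antiderivative of (2 - u) sin(2*pi*u) is u*cos(2*pi*u)/(2*pi) - sin(2*pi*u)/(4*pi**2) - cos(2*pi*u)/pi; evaluating from 0 to 1: ∫_{0}^{1} (2 - u) sin(2*pi*u) du = (-1/(2*pi)) - (-1/pi) = 1/(2*pi).
Summing the pieces gives b_2 = 2/pi.

2/pi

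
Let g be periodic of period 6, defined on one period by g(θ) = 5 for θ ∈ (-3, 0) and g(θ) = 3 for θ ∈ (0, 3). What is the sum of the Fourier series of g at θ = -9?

θ = -9 differs from θ = 3 by -2 full period(s), and the series is 6-periodic.
At θ = 3 the one-sided limits are g(3^-) = 3 and g(3^+) = 5.
By Dirichlet's theorem the series converges to their average, [(3) + (5)]/2 = 4.

4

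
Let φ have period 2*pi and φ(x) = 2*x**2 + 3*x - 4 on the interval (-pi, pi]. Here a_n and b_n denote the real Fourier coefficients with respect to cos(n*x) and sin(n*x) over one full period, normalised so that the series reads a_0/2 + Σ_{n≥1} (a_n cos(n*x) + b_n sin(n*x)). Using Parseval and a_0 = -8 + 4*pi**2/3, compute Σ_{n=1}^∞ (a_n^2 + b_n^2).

Parseval: a_0^2/2 + Σ_{n≥1} (a_n^2+b_n^2) = 1/pi ∫_{-pi}^{pi} φ(x)^2 dx = -14*pi**2/3 + 32 + 8*pi**4/5.
Subtract a_0^2/2 = 8*(6 - pi**2)**2/9: Σ (a_n^2+b_n^2) = pi**2*(6 + 32*pi**2/45).

pi**2*(6 + 32*pi**2/45)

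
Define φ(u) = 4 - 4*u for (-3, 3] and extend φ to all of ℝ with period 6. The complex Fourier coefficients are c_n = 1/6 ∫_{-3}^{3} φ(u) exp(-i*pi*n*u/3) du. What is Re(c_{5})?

Since φ is real-valued, Re(c_{5}) = 1/6 ∫_{-3}^{3} φ(u) cos(5*pi*u/3) du = a_{5}/2.
Integrating by parts (boundary term plus one more integral), an antiderivative of (4 - 4*u) cos(5*pi*u/3) is -12*u*sin(5*pi*u/3)/(5*pi) + 12*sin(5*pi*u/3)/(5*pi) - 36*cos(5*pi*u/3)/(25*pi**2); evaluating from -3 to 3: ∫_{-3}^{3} (4 - 4*u) cos(5*pi*u/3) du = (36/(25*pi**2)) - (36/(25*pi**2)) = 0.
Hence Re(c_{5}) = (1/6)·(0) = 0.

0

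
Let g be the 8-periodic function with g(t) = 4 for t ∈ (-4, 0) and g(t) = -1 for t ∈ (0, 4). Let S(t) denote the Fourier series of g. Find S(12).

t = 12 differs from t = -4 by 2 full period(s), and the series is 8-periodic.
At t = -4 the one-sided limits are g(-4^-) = -1 and g(-4^+) = 4.
By Dirichlet's theorem the series converges to their average, [(-1) + (4)]/2 = 3/2.

3/2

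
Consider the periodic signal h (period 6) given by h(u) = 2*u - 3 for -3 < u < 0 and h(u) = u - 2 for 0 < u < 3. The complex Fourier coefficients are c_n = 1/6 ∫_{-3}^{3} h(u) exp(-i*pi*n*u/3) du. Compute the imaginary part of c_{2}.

Since h is real-valued, Im(c_{2}) = -1/6 ∫_{-3}^{3} h(u) sin(2*pi*u/3) du = -b_{2}/2.
Split the integral at the breakpoints.
Integrating by parts (boundary term plus one more integral), an antiderivative of (2*u - 3) sin(2*pi*u/3) is -3*u*cos(2*pi*u/3)/pi + 9*sin(2*pi*u/3)/(2*pi**2) + 9*cos(2*pi*u/3)/(2*pi); evaluating from -3 to 0: ∫_{-3}^{0} (2*u - 3) sin(2*pi*u/3) du = (9/(2*pi)) - (27/(2*pi)) = -9/pi.
Integrating by parts (boundary term plus one more integral), an antiderivative of (u - 2) sin(2*pi*u/3) is -3*u*cos(2*pi*u/3)/(2*pi) + 9*sin(2*pi*u/3)/(4*pi**2) + 3*cos(2*pi*u/3)/pi; evaluating from 0 to 3: ∫_{0}^{3} (u - 2) sin(2*pi*u/3) du = (-3/(2*pi)) - (3/pi) = -9/(2*pi).
So ∫_{-3}^{3} h(u) sin(2*pi*u/3) du = -27/(2*pi).
Hence Im(c_{2}) = (-1/6)·(-27/(2*pi)) = 9/(4*pi).

9/(4*pi)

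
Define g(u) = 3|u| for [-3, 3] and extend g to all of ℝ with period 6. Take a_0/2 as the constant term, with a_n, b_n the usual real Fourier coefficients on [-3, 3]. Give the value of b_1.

b_1 = 1/3 ∫_{-3}^{3} g(u) sin(pi*u/3) du.
g is even and sin(pi*u/3) is odd, so the integrand is odd over a symmetric interval and the integral vanishes.

0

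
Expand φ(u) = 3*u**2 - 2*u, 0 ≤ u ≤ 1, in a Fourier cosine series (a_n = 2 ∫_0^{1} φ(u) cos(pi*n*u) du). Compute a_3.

-4/(9*pi**2)

a_3 = 2 ∫_0^{1} (3*u**2 - 2*u) cos(3*pi*u) du.
Integrating by parts twice (tabular method), an antiderivative of (3*u**2 - 2*u) cos(3*pi*u) is u**2*sin(3*pi*u)/pi - 2*u*sin(3*pi*u)/(3*pi) + 2*u*cos(3*pi*u)/(3*pi**2) - 2*sin(3*pi*u)/(9*pi**3) - 2*cos(3*pi*u)/(9*pi**2); evaluating from 0 to 1: ∫_{0}^{1} (3*u**2 - 2*u) cos(3*pi*u) du = (-4/(9*pi**2)) - (-2/(9*pi**2)) = -2/(9*pi**2).
Hence a_3 = 2·(-2/(9*pi**2)) = -4/(9*pi**2).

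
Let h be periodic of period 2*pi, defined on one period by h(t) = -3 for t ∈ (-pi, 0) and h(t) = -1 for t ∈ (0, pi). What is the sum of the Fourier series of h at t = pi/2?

h is continuous at t = pi/2 with value -1, so the series converges to -1 there.

-1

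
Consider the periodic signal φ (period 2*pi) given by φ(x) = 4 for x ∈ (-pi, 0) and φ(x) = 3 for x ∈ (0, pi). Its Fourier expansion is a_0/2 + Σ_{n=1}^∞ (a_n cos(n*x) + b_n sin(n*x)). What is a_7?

0

a_7 = 1/pi ∫_{-pi}^{pi} φ(x) cos(7*x) dx.
Split the integral at the breakpoints.
Directly, an antiderivative of (4) cos(7*x) is 4*sin(7*x)/7; evaluating from -pi to 0: ∫_{-pi}^{0} (4) cos(7*x) dx = (0) - (0) = 0.
Directly, an antiderivative of (3) cos(7*x) is 3*sin(7*x)/7; evaluating from 0 to pi: ∫_{0}^{pi} (3) cos(7*x) dx = (0) - (0) = 0.
Summing the pieces and multiplying by (1/pi) gives a_7 = 0.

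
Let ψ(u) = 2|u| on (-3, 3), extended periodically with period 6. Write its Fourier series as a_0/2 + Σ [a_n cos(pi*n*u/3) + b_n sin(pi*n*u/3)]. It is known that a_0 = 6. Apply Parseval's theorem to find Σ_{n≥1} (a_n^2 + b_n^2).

6

Parseval: a_0^2/2 + Σ_{n≥1} (a_n^2+b_n^2) = 1/3 ∫_{-3}^{3} ψ(u)^2 du = 24.
Subtract a_0^2/2 = 18: Σ (a_n^2+b_n^2) = 6.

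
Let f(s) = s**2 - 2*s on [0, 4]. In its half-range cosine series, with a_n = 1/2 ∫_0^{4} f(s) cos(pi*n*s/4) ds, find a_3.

-32/(9*pi**2)

a_3 = 1/2 ∫_0^{4} (s**2 - 2*s) cos(3*pi*s/4) ds.
Integrating by parts twice (tabular method), an antiderivative of (s**2 - 2*s) cos(3*pi*s/4) is 4*s**2*sin(3*pi*s/4)/(3*pi) - 8*s*sin(3*pi*s/4)/(3*pi) + 32*s*cos(3*pi*s/4)/(9*pi**2) - 128*sin(3*pi*s/4)/(27*pi**3) - 32*cos(3*pi*s/4)/(9*pi**2); evaluating from 0 to 4: ∫_{0}^{4} (s**2 - 2*s) cos(3*pi*s/4) ds = (-32/(3*pi**2)) - (-32/(9*pi**2)) = -64/(9*pi**2).
Hence a_3 = (1/2)·(-64/(9*pi**2)) = -32/(9*pi**2).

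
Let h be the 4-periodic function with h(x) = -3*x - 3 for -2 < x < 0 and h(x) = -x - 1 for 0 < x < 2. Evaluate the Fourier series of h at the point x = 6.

x = 6 differs from x = -2 by 2 full period(s), and the series is 4-periodic.
At x = -2 the one-sided limits are h(-2^-) = -3 and h(-2^+) = 3.
By Dirichlet's theorem the series converges to their average, [(-3) + (3)]/2 = 0.

0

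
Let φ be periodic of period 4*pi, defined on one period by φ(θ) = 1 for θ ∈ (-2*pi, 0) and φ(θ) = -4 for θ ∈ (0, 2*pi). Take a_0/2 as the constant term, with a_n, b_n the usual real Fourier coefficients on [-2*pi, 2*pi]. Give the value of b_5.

b_5 = (1/(2*pi)) ∫_{-2*pi}^{2*pi} φ(θ) sin(5*θ/2) dθ.
Split the integral at the breakpoints.
Directly, an antiderivative of (1) sin(5*θ/2) is -2*cos(5*θ/2)/5; evaluating from -2*pi to 0: ∫_{-2*pi}^{0} (1) sin(5*θ/2) dθ = (-2/5) - (2/5) = -4/5.
Directly, an antiderivative of (-4) sin(5*θ/2) is 8*cos(5*θ/2)/5; evaluating from 0 to 2*pi: ∫_{0}^{2*pi} (-4) sin(5*θ/2) dθ = (-8/5) - (8/5) = -16/5.
Summing the pieces and multiplying by (1/(2*pi)) gives b_5 = -2/pi.

-2/pi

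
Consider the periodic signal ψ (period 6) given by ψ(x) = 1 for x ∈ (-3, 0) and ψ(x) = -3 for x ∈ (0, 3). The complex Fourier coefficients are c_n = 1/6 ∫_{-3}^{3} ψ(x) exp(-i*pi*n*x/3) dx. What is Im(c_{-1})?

-4/pi

Since ψ is real-valued, Im(c_{-1}) = -1/6 ∫_{-3}^{3} ψ(x) sin(-pi*x/3) dx = b_{1}/2.
Split the integral at the breakpoints.
Directly, an antiderivative of (1) sin(-pi*x/3) is 3*cos(pi*x/3)/pi; evaluating from -3 to 0: ∫_{-3}^{0} (1) sin(-pi*x/3) dx = (3/pi) - (-3/pi) = 6/pi.
Directly, an antiderivative of (-3) sin(-pi*x/3) is -9*cos(pi*x/3)/pi; evaluating from 0 to 3: ∫_{0}^{3} (-3) sin(-pi*x/3) dx = (9/pi) - (-9/pi) = 18/pi.
So ∫_{-3}^{3} ψ(x) sin(-pi*x/3) dx = 24/pi.
Hence Im(c_{-1}) = (-1/6)·(24/pi) = -4/pi.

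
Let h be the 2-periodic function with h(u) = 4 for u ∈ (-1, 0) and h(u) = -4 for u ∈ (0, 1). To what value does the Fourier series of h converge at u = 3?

0

u = 3 differs from u = 1 by 1 full period(s), and the series is 2-periodic.
At u = 1 the one-sided limits are h(1^-) = -4 and h(1^+) = 4.
By Dirichlet's theorem the series converges to their average, [(-4) + (4)]/2 = 0.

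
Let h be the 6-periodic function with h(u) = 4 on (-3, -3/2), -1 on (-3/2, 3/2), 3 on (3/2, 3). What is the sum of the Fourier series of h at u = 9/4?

3

h is continuous at u = 9/4 with value 3, so the series converges to 3 there.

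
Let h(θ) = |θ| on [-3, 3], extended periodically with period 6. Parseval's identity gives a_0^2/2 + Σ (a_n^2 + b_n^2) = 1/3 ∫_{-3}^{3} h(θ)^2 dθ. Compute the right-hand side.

6

1/3 ∫_{-3}^{3} h(θ)^2 dθ = 1/3 · (18) = 6.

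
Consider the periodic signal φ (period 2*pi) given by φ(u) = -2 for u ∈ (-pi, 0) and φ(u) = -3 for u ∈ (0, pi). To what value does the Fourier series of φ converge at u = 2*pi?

-5/2

u = 2*pi differs from u = 0 by 1 full period(s), and the series is 2*pi-periodic.
At u = 0 the one-sided limits are φ(0^-) = -2 and φ(0^+) = -3.
By Dirichlet's theorem the series converges to their average, [(-2) + (-3)]/2 = -5/2.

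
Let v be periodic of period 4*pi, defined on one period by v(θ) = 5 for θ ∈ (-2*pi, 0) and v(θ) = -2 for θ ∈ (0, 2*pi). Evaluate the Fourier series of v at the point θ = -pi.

v is continuous at θ = -pi with value 5, so the series converges to 5 there.

5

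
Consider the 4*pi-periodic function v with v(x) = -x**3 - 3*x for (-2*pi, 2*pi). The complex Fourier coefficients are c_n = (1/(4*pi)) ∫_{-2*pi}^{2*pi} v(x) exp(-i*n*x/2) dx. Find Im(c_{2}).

3 - 4*pi**2

Since v is real-valued, Im(c_{2}) = -(1/(4*pi)) ∫_{-2*pi}^{2*pi} v(x) sin(x) dx = -b_{2}/2.
v is odd and sin(x) is odd, so the integrand is even: ∫_{-2*pi}^{2*pi} v(x) sin(x) dx = 2∫_0^{2*pi} v(x) sin(x) dx.
Integrating by parts three times (tabular method), an antiderivative of (-x**3 - 3*x) sin(x) is x**3*cos(x) - 3*x**2*sin(x) - 3*x*cos(x) + 3*sin(x); evaluating from 0 to 2*pi: ∫_{0}^{2*pi} (-x**3 - 3*x) sin(x) dx = (-6*pi + 8*pi**3) - (0) = -6*pi + 8*pi**3.
So ∫_{-2*pi}^{2*pi} v(x) sin(x) dx = -12*pi + 16*pi**3.
Hence Im(c_{2}) = (-1/(4*pi))·(-12*pi + 16*pi**3) = 3 - 4*pi**2.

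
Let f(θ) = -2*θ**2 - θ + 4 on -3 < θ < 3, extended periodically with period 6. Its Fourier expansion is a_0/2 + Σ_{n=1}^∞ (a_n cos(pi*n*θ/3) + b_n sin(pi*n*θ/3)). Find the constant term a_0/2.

-2

a_0 = 1/3 ∫_{-3}^{3} f(θ) dθ = 1/3 · (-12) = -4.
So the constant term a_0/2 = -2.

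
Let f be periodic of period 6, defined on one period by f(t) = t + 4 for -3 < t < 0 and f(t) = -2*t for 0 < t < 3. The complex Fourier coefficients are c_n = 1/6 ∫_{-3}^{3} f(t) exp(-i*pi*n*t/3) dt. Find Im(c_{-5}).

Since f is real-valued, Im(c_{-5}) = -1/6 ∫_{-3}^{3} f(t) sin(-5*pi*t/3) dt = b_{5}/2.
Split the integral at the breakpoints.
Integrating by parts (boundary term plus one more integral), an antiderivative of (t + 4) sin(-5*pi*t/3) is 3*t*cos(5*pi*t/3)/(5*pi) - 9*sin(5*pi*t/3)/(25*pi**2) + 12*cos(5*pi*t/3)/(5*pi); evaluating from -3 to 0: ∫_{-3}^{0} (t + 4) sin(-5*pi*t/3) dt = (12/(5*pi)) - (-3/(5*pi)) = 3/pi.
Integrating by parts (boundary term plus one more integral), an antiderivative of (-2*t) sin(-5*pi*t/3) is -6*t*cos(5*pi*t/3)/(5*pi) + 18*sin(5*pi*t/3)/(25*pi**2); evaluating from 0 to 3: ∫_{0}^{3} (-2*t) sin(-5*pi*t/3) dt = (18/(5*pi)) - (0) = 18/(5*pi).
So ∫_{-3}^{3} f(t) sin(-5*pi*t/3) dt = 33/(5*pi).
Hence Im(c_{-5}) = (-1/6)·(33/(5*pi)) = -11/(10*pi).

-11/(10*pi)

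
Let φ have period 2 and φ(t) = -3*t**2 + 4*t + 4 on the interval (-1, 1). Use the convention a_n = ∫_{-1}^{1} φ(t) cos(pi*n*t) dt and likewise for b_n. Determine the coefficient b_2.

b_2 = ∫_{-1}^{1} φ(t) sin(2*pi*t) dt.
Integrating by parts twice (tabular method), an antiderivative of (-3*t**2 + 4*t + 4) sin(2*pi*t) is 3*t**2*cos(2*pi*t)/(2*pi) - 3*t*sin(2*pi*t)/(2*pi**2) - 2*t*cos(2*pi*t)/pi + sin(2*pi*t)/pi**2 - 2*cos(2*pi*t)/pi - 3*cos(2*pi*t)/(4*pi**3); evaluating from -1 to 1: ∫_{-1}^{1} (-3*t**2 + 4*t + 4) sin(2*pi*t) dt = ((-10*pi**2 - 3)/(4*pi**3)) - (3*(-1 + 2*pi**2)/(4*pi**3)) = -4/pi.
Hence b_2 = -4/pi.

-4/pi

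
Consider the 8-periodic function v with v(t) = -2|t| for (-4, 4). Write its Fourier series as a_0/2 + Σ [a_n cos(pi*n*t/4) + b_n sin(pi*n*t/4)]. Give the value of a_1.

32/pi**2

a_1 = 1/4 ∫_{-4}^{4} v(t) cos(pi*t/4) dt.
v is even and cos(pi*t/4) is even, so the integrand is even and a_1 = 1/2 ∫_0^{4} v(t) cos(pi*t/4) dt.
Integrating by parts (boundary term plus one more integral), an antiderivative of (-2*t) cos(pi*t/4) is -8*t*sin(pi*t/4)/pi - 32*cos(pi*t/4)/pi**2; evaluating from 0 to 4: ∫_{0}^{4} (-2*t) cos(pi*t/4) dt = (32/pi**2) - (-32/pi**2) = 64/pi**2.
Hence a_1 = (1/2)·(64/pi**2) = 32/pi**2.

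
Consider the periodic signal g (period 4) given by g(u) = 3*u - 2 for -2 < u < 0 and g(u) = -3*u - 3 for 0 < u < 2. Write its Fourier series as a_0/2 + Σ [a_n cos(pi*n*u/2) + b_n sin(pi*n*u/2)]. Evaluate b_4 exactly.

0

b_4 = 1/2 ∫_{-2}^{2} g(u) sin(2*pi*u) du.
Split the integral at the breakpoints.
Integrating by parts (boundary term plus one more integral), an antiderivative of (3*u - 2) sin(2*pi*u) is -3*u*cos(2*pi*u)/(2*pi) + 3*sin(2*pi*u)/(4*pi**2) + cos(2*pi*u)/pi; evaluating from -2 to 0: ∫_{-2}^{0} (3*u - 2) sin(2*pi*u) du = (1/pi) - (4/pi) = -3/pi.
Integrating by parts (boundary term plus one more integral), an antiderivative of (-3*u - 3) sin(2*pi*u) is 3*u*cos(2*pi*u)/(2*pi) - 3*sin(2*pi*u)/(4*pi**2) + 3*cos(2*pi*u)/(2*pi); evaluating from 0 to 2: ∫_{0}^{2} (-3*u - 3) sin(2*pi*u) du = (9/(2*pi)) - (3/(2*pi)) = 3/pi.
Summing the pieces and multiplying by (1/2) gives b_4 = 0.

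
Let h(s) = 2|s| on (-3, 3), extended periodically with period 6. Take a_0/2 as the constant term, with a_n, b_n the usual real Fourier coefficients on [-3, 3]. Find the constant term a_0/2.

a_0 = 1/3 ∫_{-3}^{3} h(s) ds = 1/3 · (18) = 6.
So the constant term a_0/2 = 3.

3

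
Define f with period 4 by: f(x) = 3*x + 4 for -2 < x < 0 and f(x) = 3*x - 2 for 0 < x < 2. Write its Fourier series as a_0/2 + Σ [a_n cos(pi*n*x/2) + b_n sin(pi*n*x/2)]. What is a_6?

0

a_6 = 1/2 ∫_{-2}^{2} f(x) cos(3*pi*x) dx.
Split the integral at the breakpoints.
Integrating by parts (boundary term plus one more integral), an antiderivative of (3*x + 4) cos(3*pi*x) is x*sin(3*pi*x)/pi + 4*sin(3*pi*x)/(3*pi) + cos(3*pi*x)/(3*pi**2); evaluating from -2 to 0: ∫_{-2}^{0} (3*x + 4) cos(3*pi*x) dx = (1/(3*pi**2)) - (1/(3*pi**2)) = 0.
Integrating by parts (boundary term plus one more integral), an antiderivative of (3*x - 2) cos(3*pi*x) is x*sin(3*pi*x)/pi - 2*sin(3*pi*x)/(3*pi) + cos(3*pi*x)/(3*pi**2); evaluating from 0 to 2: ∫_{0}^{2} (3*x - 2) cos(3*pi*x) dx = (1/(3*pi**2)) - (1/(3*pi**2)) = 0.
Summing the pieces and multiplying by (1/2) gives a_6 = 0.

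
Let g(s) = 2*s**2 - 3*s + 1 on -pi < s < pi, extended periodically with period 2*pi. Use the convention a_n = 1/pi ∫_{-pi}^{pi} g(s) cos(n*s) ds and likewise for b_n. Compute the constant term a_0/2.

1 + 2*pi**2/3

a_0 = 1/pi ∫_{-pi}^{pi} g(s) ds = 1/pi · (2*pi + 4*pi**3/3) = 2 + 4*pi**2/3.
So the constant term a_0/2 = 1 + 2*pi**2/3.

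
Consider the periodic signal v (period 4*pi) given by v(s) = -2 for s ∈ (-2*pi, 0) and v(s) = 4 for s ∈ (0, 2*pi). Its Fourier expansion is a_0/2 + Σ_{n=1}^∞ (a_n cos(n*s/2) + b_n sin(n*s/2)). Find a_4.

0

a_4 = (1/(2*pi)) ∫_{-2*pi}^{2*pi} v(s) cos(2*s) ds.
Split the integral at the breakpoints.
Directly, an antiderivative of (-2) cos(2*s) is -sin(2*s); evaluating from -2*pi to 0: ∫_{-2*pi}^{0} (-2) cos(2*s) ds = (0) - (0) = 0.
Directly, an antiderivative of (4) cos(2*s) is 2*sin(2*s); evaluating from 0 to 2*pi: ∫_{0}^{2*pi} (4) cos(2*s) ds = (0) - (0) = 0.
Summing the pieces and multiplying by (1/(2*pi)) gives a_4 = 0.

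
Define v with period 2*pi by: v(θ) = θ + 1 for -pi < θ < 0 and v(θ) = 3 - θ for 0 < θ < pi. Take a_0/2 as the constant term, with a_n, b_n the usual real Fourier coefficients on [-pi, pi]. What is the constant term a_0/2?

a_0 = 1/pi ∫_{-pi}^{pi} v(θ) dθ = 1/pi · (pi*(4 - pi)) = 4 - pi.
So the constant term a_0/2 = 2 - pi/2.

2 - pi/2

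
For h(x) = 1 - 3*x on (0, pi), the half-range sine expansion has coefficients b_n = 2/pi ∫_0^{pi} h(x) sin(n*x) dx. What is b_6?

1

b_6 = 2/pi ∫_0^{pi} (1 - 3*x) sin(6*x) dx.
Integrating by parts (boundary term plus one more integral), an antiderivative of (1 - 3*x) sin(6*x) is x*cos(6*x)/2 - sin(6*x)/12 - cos(6*x)/6; evaluating from 0 to pi: ∫_{0}^{pi} (1 - 3*x) sin(6*x) dx = (-1/6 + pi/2) - (-1/6) = pi/2.
Hence b_6 = (2/pi)·(pi/2) = 1.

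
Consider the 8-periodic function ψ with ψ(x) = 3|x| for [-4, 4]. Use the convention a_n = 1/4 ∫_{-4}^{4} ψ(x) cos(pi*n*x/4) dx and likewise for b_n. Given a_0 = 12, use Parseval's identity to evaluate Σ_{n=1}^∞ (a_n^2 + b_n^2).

24

Parseval: a_0^2/2 + Σ_{n≥1} (a_n^2+b_n^2) = 1/4 ∫_{-4}^{4} ψ(x)^2 dx = 96.
Subtract a_0^2/2 = 72: Σ (a_n^2+b_n^2) = 24.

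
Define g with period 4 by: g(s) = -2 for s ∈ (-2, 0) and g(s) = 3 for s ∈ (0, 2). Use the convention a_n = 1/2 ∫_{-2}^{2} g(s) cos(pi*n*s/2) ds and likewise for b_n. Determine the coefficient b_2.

b_2 = 1/2 ∫_{-2}^{2} g(s) sin(pi*s) ds.
Split the integral at the breakpoints.
Directly, an antiderivative of (-2) sin(pi*s) is 2*cos(pi*s)/pi; evaluating from -2 to 0: ∫_{-2}^{0} (-2) sin(pi*s) ds = (2/pi) - (2/pi) = 0.
Directly, an antiderivative of (3) sin(pi*s) is -3*cos(pi*s)/pi; evaluating from 0 to 2: ∫_{0}^{2} (3) sin(pi*s) ds = (-3/pi) - (-3/pi) = 0.
Summing the pieces and multiplying by (1/2) gives b_2 = 0.

0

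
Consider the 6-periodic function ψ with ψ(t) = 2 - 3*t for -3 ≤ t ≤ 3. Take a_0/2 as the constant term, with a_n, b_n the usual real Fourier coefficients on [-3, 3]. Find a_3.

0

a_3 = 1/3 ∫_{-3}^{3} ψ(t) cos(pi*t) dt.
Integrating by parts (boundary term plus one more integral), an antiderivative of (2 - 3*t) cos(pi*t) is -3*t*sin(pi*t)/pi + 2*sin(pi*t)/pi - 3*cos(pi*t)/pi**2; evaluating from -3 to 3: ∫_{-3}^{3} (2 - 3*t) cos(pi*t) dt = (3/pi**2) - (3/pi**2) = 0.
Hence a_3 = (1/3)·(0) = 0.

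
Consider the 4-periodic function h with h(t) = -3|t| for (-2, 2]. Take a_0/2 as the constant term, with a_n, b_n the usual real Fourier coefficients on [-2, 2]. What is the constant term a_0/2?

a_0 = 1/2 ∫_{-2}^{2} h(t) dt = 1/2 · (-12) = -6.
So the constant term a_0/2 = -3.

-3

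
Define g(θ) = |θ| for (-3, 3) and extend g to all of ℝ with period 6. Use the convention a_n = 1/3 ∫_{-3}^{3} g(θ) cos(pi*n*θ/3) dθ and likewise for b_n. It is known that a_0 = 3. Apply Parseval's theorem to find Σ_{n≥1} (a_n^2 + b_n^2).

Parseval: a_0^2/2 + Σ_{n≥1} (a_n^2+b_n^2) = 1/3 ∫_{-3}^{3} g(θ)^2 dθ = 6.
Subtract a_0^2/2 = 9/2: Σ (a_n^2+b_n^2) = 3/2.

3/2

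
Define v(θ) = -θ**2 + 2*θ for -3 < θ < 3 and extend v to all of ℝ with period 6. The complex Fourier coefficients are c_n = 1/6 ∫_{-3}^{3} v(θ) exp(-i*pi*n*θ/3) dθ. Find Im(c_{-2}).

-3/pi

Since v is real-valued, Im(c_{-2}) = -1/6 ∫_{-3}^{3} v(θ) sin(-2*pi*θ/3) dθ = b_{2}/2.
Integrating by parts twice (tabular method), an antiderivative of (-θ**2 + 2*θ) sin(-2*pi*θ/3) is -3*θ**2*cos(2*pi*θ/3)/(2*pi) + 9*θ*sin(2*pi*θ/3)/(2*pi**2) + 3*θ*cos(2*pi*θ/3)/pi - 9*sin(2*pi*θ/3)/(2*pi**2) + 27*cos(2*pi*θ/3)/(4*pi**3); evaluating from -3 to 3: ∫_{-3}^{3} (-θ**2 + 2*θ) sin(-2*pi*θ/3) dθ = (9*(3 - 2*pi**2)/(4*pi**3)) - (9*(3 - 10*pi**2)/(4*pi**3)) = 18/pi.
Hence Im(c_{-2}) = (-1/6)·(18/pi) = -3/pi.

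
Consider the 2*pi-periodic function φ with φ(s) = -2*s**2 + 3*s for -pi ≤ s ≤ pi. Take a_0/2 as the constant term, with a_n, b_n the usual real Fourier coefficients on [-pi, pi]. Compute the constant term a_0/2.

-2*pi**2/3

a_0 = 1/pi ∫_{-pi}^{pi} φ(s) ds = 1/pi · (-4*pi**3/3) = -4*pi**2/3.
So the constant term a_0/2 = -2*pi**2/3.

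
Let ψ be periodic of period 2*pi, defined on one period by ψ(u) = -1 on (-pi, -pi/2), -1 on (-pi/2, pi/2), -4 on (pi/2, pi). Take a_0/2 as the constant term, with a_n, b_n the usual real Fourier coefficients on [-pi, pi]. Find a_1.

a_1 = 1/pi ∫_{-pi}^{pi} ψ(u) cos(u) du.
Split the integral at the breakpoints.
Directly, an antiderivative of (-1) cos(u) is -sin(u); evaluating from -pi to -pi/2: ∫_{-pi}^{-pi/2} (-1) cos(u) du = (1) - (0) = 1.
Directly, an antiderivative of (-1) cos(u) is -sin(u); evaluating from -pi/2 to pi/2: ∫_{-pi/2}^{pi/2} (-1) cos(u) du = (-1) - (1) = -2.
Directly, an antiderivative of (-4) cos(u) is -4*sin(u); evaluating from pi/2 to pi: ∫_{pi/2}^{pi} (-4) cos(u) du = (0) - (-4) = 4.
Summing the pieces and multiplying by (1/pi) gives a_1 = 3/pi.

3/pi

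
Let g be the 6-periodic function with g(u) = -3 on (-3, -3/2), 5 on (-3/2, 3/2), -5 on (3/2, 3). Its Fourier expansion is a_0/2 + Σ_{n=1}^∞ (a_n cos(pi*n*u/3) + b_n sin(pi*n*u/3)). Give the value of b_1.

b_1 = 1/3 ∫_{-3}^{3} g(u) sin(pi*u/3) du.
Split the integral at the breakpoints.
Directly, an antiderivative of (-3) sin(pi*u/3) is 9*cos(pi*u/3)/pi; evaluating from -3 to -3/2: ∫_{-3}^{-3/2} (-3) sin(pi*u/3) du = (0) - (-9/pi) = 9/pi.
Directly, an antiderivative of (5) sin(pi*u/3) is -15*cos(pi*u/3)/pi; evaluating from -3/2 to 3/2: ∫_{-3/2}^{3/2} (5) sin(pi*u/3) du = (0) - (0) = 0.
Directly, an antiderivative of (-5) sin(pi*u/3) is 15*cos(pi*u/3)/pi; evaluating from 3/2 to 3: ∫_{3/2}^{3} (-5) sin(pi*u/3) du = (-15/pi) - (0) = -15/pi.
Summing the pieces and multiplying by (1/3) gives b_1 = -2/pi.

-2/pi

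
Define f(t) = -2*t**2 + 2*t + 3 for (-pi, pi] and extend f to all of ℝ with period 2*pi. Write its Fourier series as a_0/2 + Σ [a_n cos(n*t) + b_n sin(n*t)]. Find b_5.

4/5

b_5 = 1/pi ∫_{-pi}^{pi} f(t) sin(5*t) dt.
Integrating by parts twice (tabular method), an antiderivative of (-2*t**2 + 2*t + 3) sin(5*t) is 2*t**2*cos(5*t)/5 - 4*t*sin(5*t)/25 - 2*t*cos(5*t)/5 + 2*sin(5*t)/25 - 79*cos(5*t)/125; evaluating from -pi to pi: ∫_{-pi}^{pi} (-2*t**2 + 2*t + 3) sin(5*t) dt = (-2*pi**2/5 + 79/125 + 2*pi/5) - (-2*pi**2/5 - 2*pi/5 + 79/125) = 4*pi/5.
Hence b_5 = (1/pi)·(4*pi/5) = 4/5.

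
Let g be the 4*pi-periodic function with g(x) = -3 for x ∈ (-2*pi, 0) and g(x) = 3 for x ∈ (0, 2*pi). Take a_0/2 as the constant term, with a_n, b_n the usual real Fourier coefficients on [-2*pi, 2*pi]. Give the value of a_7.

0

a_7 = (1/(2*pi)) ∫_{-2*pi}^{2*pi} g(x) cos(7*x/2) dx.
g is odd and cos(7*x/2) is even, so the integrand is odd over a symmetric interval and the integral vanishes.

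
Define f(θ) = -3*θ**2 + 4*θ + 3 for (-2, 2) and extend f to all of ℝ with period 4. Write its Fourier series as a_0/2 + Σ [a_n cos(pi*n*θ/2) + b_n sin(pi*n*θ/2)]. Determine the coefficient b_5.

16/(5*pi)

b_5 = 1/2 ∫_{-2}^{2} f(θ) sin(5*pi*θ/2) dθ.
Integrating by parts twice (tabular method), an antiderivative of (-3*θ**2 + 4*θ + 3) sin(5*pi*θ/2) is 6*θ**2*cos(5*pi*θ/2)/(5*pi) - 24*θ*sin(5*pi*θ/2)/(25*pi**2) - 8*θ*cos(5*pi*θ/2)/(5*pi) + 16*sin(5*pi*θ/2)/(25*pi**2) - 6*cos(5*pi*θ/2)/(5*pi) - 48*cos(5*pi*θ/2)/(125*pi**3); evaluating from -2 to 2: ∫_{-2}^{2} (-3*θ**2 + 4*θ + 3) sin(5*pi*θ/2) dθ = (2*(24 - 25*pi**2)/(125*pi**3)) - (2*(24 - 425*pi**2)/(125*pi**3)) = 32/(5*pi).
Hence b_5 = (1/2)·(32/(5*pi)) = 16/(5*pi).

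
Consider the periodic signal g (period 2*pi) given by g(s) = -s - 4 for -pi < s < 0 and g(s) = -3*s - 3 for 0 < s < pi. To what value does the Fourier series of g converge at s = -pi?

-7/2 - pi

At s = -pi the one-sided limits are g(-pi^-) = -3*pi - 3 and g(-pi^+) = -4 + pi.
By Dirichlet's theorem the series converges to their average, [(-3*pi - 3) + (-4 + pi)]/2 = -7/2 - pi.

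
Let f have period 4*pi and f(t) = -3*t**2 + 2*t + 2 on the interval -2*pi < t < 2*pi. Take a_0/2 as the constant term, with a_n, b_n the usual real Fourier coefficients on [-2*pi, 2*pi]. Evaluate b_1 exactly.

8

b_1 = (1/(2*pi)) ∫_{-2*pi}^{2*pi} f(t) sin(t/2) dt.
Integrating by parts twice (tabular method), an antiderivative of (-3*t**2 + 2*t + 2) sin(t/2) is 6*t**2*cos(t/2) - 24*t*sin(t/2) - 4*t*cos(t/2) + 8*sin(t/2) - 52*cos(t/2); evaluating from -2*pi to 2*pi: ∫_{-2*pi}^{2*pi} (-3*t**2 + 2*t + 2) sin(t/2) dt = (-24*pi**2 + 8*pi + 52) - (-24*pi**2 - 8*pi + 52) = 16*pi.
Hence b_1 = (1/(2*pi))·(16*pi) = 8.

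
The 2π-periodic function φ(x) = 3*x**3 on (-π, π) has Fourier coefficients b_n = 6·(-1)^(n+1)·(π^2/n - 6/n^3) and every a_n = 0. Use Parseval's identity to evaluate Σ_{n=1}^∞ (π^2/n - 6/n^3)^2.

pi**6/14

Parseval: Σ b_n^2 = (1/π) ∫_{-π}^{π} φ(x)^2 dx = 18*pi**6/7.
b_n^2 = 36·(π^2/n - 6/n^3)^2, so the sum equals (18*pi**6/7)/36 = pi**6/14.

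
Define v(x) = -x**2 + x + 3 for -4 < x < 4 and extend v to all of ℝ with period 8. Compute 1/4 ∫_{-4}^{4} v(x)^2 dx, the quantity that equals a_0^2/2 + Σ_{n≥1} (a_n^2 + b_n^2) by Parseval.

1006/15

1/4 ∫_{-4}^{4} v(x)^2 dx = 1/4 · (4024/15) = 1006/15.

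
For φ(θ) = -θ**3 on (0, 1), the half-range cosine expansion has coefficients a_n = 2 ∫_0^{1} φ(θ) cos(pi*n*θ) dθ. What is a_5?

6*(-4 + 25*pi**2)/(625*pi**4)

a_5 = 2 ∫_0^{1} (-θ**3) cos(5*pi*θ) dθ.
Integrating by parts three times (tabular method), an antiderivative of (-θ**3) cos(5*pi*θ) is -θ**3*sin(5*pi*θ)/(5*pi) - 3*θ**2*cos(5*pi*θ)/(25*pi**2) + 6*θ*sin(5*pi*θ)/(125*pi**3) + 6*cos(5*pi*θ)/(625*pi**4); evaluating from 0 to 1: ∫_{0}^{1} (-θ**3) cos(5*pi*θ) dθ = (3*(-2 + 25*pi**2)/(625*pi**4)) - (6/(625*pi**4)) = 3*(-4 + 25*pi**2)/(625*pi**4).
Hence a_5 = 2·(3*(-4 + 25*pi**2)/(625*pi**4)) = 6*(-4 + 25*pi**2)/(625*pi**4).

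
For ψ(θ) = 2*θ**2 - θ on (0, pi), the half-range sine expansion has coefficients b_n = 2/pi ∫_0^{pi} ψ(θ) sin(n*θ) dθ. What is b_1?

b_1 = 2/pi ∫_0^{pi} (2*θ**2 - θ) sin(θ) dθ.
Integrating by parts twice (tabular method), an antiderivative of (2*θ**2 - θ) sin(θ) is -2*θ**2*cos(θ) + 4*θ*sin(θ) + θ*cos(θ) - sin(θ) + 4*cos(θ); evaluating from 0 to pi: ∫_{0}^{pi} (2*θ**2 - θ) sin(θ) dθ = (-4 - pi + 2*pi**2) - (4) = -8 - pi + 2*pi**2.
Hence b_1 = (2/pi)·(-8 - pi + 2*pi**2) = -16/pi - 2 + 4*pi.

-16/pi - 2 + 4*pi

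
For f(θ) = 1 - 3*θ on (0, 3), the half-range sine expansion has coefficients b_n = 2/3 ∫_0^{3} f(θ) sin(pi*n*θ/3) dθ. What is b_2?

b_2 = 2/3 ∫_0^{3} (1 - 3*θ) sin(2*pi*θ/3) dθ.
Integrating by parts (boundary term plus one more integral), an antiderivative of (1 - 3*θ) sin(2*pi*θ/3) is 9*θ*cos(2*pi*θ/3)/(2*pi) - 27*sin(2*pi*θ/3)/(4*pi**2) - 3*cos(2*pi*θ/3)/(2*pi); evaluating from 0 to 3: ∫_{0}^{3} (1 - 3*θ) sin(2*pi*θ/3) dθ = (12/pi) - (-3/(2*pi)) = 27/(2*pi).
Hence b_2 = (2/3)·(27/(2*pi)) = 9/pi.

9/pi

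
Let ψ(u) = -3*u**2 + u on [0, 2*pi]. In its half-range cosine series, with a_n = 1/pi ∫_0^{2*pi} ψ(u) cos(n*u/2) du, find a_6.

-4/3

a_6 = 1/pi ∫_0^{2*pi} (-3*u**2 + u) cos(3*u) du.
Integrating by parts twice (tabular method), an antiderivative of (-3*u**2 + u) cos(3*u) is -u**2*sin(3*u) + u*sin(3*u)/3 - 2*u*cos(3*u)/3 + 2*sin(3*u)/9 + cos(3*u)/9; evaluating from 0 to 2*pi: ∫_{0}^{2*pi} (-3*u**2 + u) cos(3*u) du = (1/9 - 4*pi/3) - (1/9) = -4*pi/3.
Hence a_6 = (1/pi)·(-4*pi/3) = -4/3.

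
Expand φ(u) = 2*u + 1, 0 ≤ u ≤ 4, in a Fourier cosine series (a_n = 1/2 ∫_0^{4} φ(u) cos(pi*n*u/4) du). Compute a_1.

-32/pi**2

a_1 = 1/2 ∫_0^{4} (2*u + 1) cos(pi*u/4) du.
Integrating by parts (boundary term plus one more integral), an antiderivative of (2*u + 1) cos(pi*u/4) is 8*u*sin(pi*u/4)/pi + 4*sin(pi*u/4)/pi + 32*cos(pi*u/4)/pi**2; evaluating from 0 to 4: ∫_{0}^{4} (2*u + 1) cos(pi*u/4) du = (-32/pi**2) - (32/pi**2) = -64/pi**2.
Hence a_1 = (1/2)·(-64/pi**2) = -32/pi**2.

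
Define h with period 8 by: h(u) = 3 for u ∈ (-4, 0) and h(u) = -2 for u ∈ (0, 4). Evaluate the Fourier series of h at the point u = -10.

3

u = -10 differs from u = -2 by -1 full period(s), and the series is 8-periodic.
h is continuous at u = -2 with value 3, so the series converges to 3 there.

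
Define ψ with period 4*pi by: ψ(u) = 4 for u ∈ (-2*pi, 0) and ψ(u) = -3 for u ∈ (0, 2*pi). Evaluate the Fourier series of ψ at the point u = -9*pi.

4

u = -9*pi differs from u = -pi by -2 full period(s), and the series is 4*pi-periodic.
ψ is continuous at u = -pi with value 4, so the series converges to 4 there.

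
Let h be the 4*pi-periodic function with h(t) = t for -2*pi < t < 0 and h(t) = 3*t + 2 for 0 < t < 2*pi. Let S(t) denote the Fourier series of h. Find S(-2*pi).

At t = -2*pi the one-sided limits are h(-2*pi^-) = 2 + 6*pi and h(-2*pi^+) = -2*pi.
By Dirichlet's theorem the series converges to their average, [(2 + 6*pi) + (-2*pi)]/2 = 1 + 2*pi.

1 + 2*pi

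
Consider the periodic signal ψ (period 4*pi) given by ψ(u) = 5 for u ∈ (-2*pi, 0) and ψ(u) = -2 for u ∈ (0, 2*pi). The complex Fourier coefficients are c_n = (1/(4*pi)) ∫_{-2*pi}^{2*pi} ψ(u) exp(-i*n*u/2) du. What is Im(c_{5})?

Since ψ is real-valued, Im(c_{5}) = -(1/(4*pi)) ∫_{-2*pi}^{2*pi} ψ(u) sin(5*u/2) du = -b_{5}/2.
Split the integral at the breakpoints.
Directly, an antiderivative of (5) sin(5*u/2) is -2*cos(5*u/2); evaluating from -2*pi to 0: ∫_{-2*pi}^{0} (5) sin(5*u/2) du = (-2) - (2) = -4.
Directly, an antiderivative of (-2) sin(5*u/2) is 4*cos(5*u/2)/5; evaluating from 0 to 2*pi: ∫_{0}^{2*pi} (-2) sin(5*u/2) du = (-4/5) - (4/5) = -8/5.
So ∫_{-2*pi}^{2*pi} ψ(u) sin(5*u/2) du = -28/5.
Hence Im(c_{5}) = (-1/(4*pi))·(-28/5) = 7/(5*pi).

7/(5*pi)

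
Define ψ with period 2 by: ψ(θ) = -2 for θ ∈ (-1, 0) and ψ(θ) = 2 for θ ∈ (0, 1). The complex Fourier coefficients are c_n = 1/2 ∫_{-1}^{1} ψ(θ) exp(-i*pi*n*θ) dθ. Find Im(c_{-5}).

Since ψ is real-valued, Im(c_{-5}) = -1/2 ∫_{-1}^{1} ψ(θ) sin(-5*pi*θ) dθ = b_{5}/2.
ψ is odd and sin(-5*pi*θ) is odd, so the integrand is even: ∫_{-1}^{1} ψ(θ) sin(-5*pi*θ) dθ = 2∫_0^{1} ψ(θ) sin(-5*pi*θ) dθ.
Directly, an antiderivative of (2) sin(-5*pi*θ) is 2*cos(5*pi*θ)/(5*pi); evaluating from 0 to 1: ∫_{0}^{1} (2) sin(-5*pi*θ) dθ = (-2/(5*pi)) - (2/(5*pi)) = -4/(5*pi).
So ∫_{-1}^{1} ψ(θ) sin(-5*pi*θ) dθ = -8/(5*pi).
Hence Im(c_{-5}) = (-1/2)·(-8/(5*pi)) = 4/(5*pi).

4/(5*pi)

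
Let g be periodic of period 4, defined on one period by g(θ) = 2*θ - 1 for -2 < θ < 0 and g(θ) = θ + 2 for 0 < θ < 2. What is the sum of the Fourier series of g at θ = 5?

3

θ = 5 differs from θ = 1 by 1 full period(s), and the series is 4-periodic.
g is continuous at θ = 1 with value 3, so the series converges to 3 there.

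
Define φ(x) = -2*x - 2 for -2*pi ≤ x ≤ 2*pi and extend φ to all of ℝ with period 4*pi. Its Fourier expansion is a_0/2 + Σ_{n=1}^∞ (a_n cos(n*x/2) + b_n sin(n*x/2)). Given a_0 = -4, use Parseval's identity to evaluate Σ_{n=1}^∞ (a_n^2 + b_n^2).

32*pi**2/3

Parseval: a_0^2/2 + Σ_{n≥1} (a_n^2+b_n^2) = (1/(2*pi)) ∫_{-2*pi}^{2*pi} φ(x)^2 dx = 8 + 32*pi**2/3.
Subtract a_0^2/2 = 8: Σ (a_n^2+b_n^2) = 32*pi**2/3.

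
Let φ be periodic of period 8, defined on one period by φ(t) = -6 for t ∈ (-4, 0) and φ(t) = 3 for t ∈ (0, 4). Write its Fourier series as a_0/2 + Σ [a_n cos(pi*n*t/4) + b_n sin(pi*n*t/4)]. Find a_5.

0

a_5 = 1/4 ∫_{-4}^{4} φ(t) cos(5*pi*t/4) dt.
Split the integral at the breakpoints.
Directly, an antiderivative of (-6) cos(5*pi*t/4) is -24*sin(5*pi*t/4)/(5*pi); evaluating from -4 to 0: ∫_{-4}^{0} (-6) cos(5*pi*t/4) dt = (0) - (0) = 0.
Directly, an antiderivative of (3) cos(5*pi*t/4) is 12*sin(5*pi*t/4)/(5*pi); evaluating from 0 to 4: ∫_{0}^{4} (3) cos(5*pi*t/4) dt = (0) - (0) = 0.
Summing the pieces and multiplying by (1/4) gives a_5 = 0.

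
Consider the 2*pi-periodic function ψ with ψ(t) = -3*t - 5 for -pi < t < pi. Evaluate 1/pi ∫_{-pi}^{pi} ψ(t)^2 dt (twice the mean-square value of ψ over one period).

1/pi ∫_{-pi}^{pi} ψ(t)^2 dt = 1/pi · (50*pi + 6*pi**3) = 50 + 6*pi**2.

50 + 6*pi**2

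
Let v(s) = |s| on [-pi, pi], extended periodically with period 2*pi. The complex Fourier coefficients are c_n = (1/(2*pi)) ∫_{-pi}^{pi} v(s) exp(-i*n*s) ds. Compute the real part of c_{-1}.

Since v is real-valued, Re(c_{-1}) = (1/(2*pi)) ∫_{-pi}^{pi} v(s) cos(-s) ds = a_{1}/2.
v is even and cos(-s) is even, so the integrand is even: ∫_{-pi}^{pi} v(s) cos(-s) ds = 2∫_0^{pi} v(s) cos(-s) ds.
Integrating by parts (boundary term plus one more integral), an antiderivative of (s) cos(-s) is s*sin(s) + cos(s); evaluating from 0 to pi: ∫_{0}^{pi} (s) cos(-s) ds = (-1) - (1) = -2.
So ∫_{-pi}^{pi} v(s) cos(-s) ds = -4.
Hence Re(c_{-1}) = (1/(2*pi))·(-4) = -2/pi.

-2/pi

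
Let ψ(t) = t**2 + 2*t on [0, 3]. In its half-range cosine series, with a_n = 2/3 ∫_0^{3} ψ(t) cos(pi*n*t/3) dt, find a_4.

a_4 = 2/3 ∫_0^{3} (t**2 + 2*t) cos(4*pi*t/3) dt.
Integrating by parts twice (tabular method), an antiderivative of (t**2 + 2*t) cos(4*pi*t/3) is 3*t**2*sin(4*pi*t/3)/(4*pi) + 3*t*sin(4*pi*t/3)/(2*pi) + 9*t*cos(4*pi*t/3)/(8*pi**2) - 27*sin(4*pi*t/3)/(32*pi**3) + 9*cos(4*pi*t/3)/(8*pi**2); evaluating from 0 to 3: ∫_{0}^{3} (t**2 + 2*t) cos(4*pi*t/3) dt = (9/(2*pi**2)) - (9/(8*pi**2)) = 27/(8*pi**2).
Hence a_4 = (2/3)·(27/(8*pi**2)) = 9/(4*pi**2).

9/(4*pi**2)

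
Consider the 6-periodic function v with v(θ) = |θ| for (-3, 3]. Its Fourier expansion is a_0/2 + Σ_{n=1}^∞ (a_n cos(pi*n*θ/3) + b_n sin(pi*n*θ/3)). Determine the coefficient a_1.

a_1 = 1/3 ∫_{-3}^{3} v(θ) cos(pi*θ/3) dθ.
v is even and cos(pi*θ/3) is even, so the integrand is even and a_1 = 2/3 ∫_0^{3} v(θ) cos(pi*θ/3) dθ.
Integrating by parts (boundary term plus one more integral), an antiderivative of (θ) cos(pi*θ/3) is 3*θ*sin(pi*θ/3)/pi + 9*cos(pi*θ/3)/pi**2; evaluating from 0 to 3: ∫_{0}^{3} (θ) cos(pi*θ/3) dθ = (-9/pi**2) - (9/pi**2) = -18/pi**2.
Hence a_1 = (2/3)·(-18/pi**2) = -12/pi**2.

-12/pi**2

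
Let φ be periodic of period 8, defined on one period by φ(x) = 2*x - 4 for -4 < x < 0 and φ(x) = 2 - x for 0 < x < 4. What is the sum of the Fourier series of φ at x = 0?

At x = 0 the one-sided limits are φ(0^-) = -4 and φ(0^+) = 2.
By Dirichlet's theorem the series converges to their average, [(-4) + (2)]/2 = -1.

-1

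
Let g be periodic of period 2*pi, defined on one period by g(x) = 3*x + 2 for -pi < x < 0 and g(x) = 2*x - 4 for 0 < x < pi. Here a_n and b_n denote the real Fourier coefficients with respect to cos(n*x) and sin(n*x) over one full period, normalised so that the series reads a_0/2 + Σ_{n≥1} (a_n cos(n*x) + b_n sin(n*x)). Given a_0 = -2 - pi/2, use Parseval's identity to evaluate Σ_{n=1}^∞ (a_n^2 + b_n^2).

-15*pi + 18 + 101*pi**2/24

Parseval: a_0^2/2 + Σ_{n≥1} (a_n^2+b_n^2) = 1/pi ∫_{-pi}^{pi} g(x)^2 dx = -14*pi + 20 + 13*pi**2/3.
Subtract a_0^2/2 = (pi + 4)**2/8: Σ (a_n^2+b_n^2) = -15*pi + 18 + 101*pi**2/24.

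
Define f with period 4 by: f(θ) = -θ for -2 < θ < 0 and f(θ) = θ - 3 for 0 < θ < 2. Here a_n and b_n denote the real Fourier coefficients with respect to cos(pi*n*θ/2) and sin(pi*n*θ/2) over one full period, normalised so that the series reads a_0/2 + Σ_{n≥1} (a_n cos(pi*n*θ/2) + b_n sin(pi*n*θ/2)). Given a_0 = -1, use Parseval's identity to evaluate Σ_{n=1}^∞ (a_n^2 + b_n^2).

31/6

Parseval: a_0^2/2 + Σ_{n≥1} (a_n^2+b_n^2) = 1/2 ∫_{-2}^{2} f(θ)^2 dθ = 17/3.
Subtract a_0^2/2 = 1/2: Σ (a_n^2+b_n^2) = 31/6.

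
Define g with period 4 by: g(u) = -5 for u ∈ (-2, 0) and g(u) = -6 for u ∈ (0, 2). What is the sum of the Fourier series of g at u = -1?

g is continuous at u = -1 with value -5, so the series converges to -5 there.

-5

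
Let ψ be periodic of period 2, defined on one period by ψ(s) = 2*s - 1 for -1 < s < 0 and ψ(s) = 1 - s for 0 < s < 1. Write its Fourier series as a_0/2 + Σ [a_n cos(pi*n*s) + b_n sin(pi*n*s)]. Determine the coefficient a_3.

2/(3*pi**2)

a_3 = ∫_{-1}^{1} ψ(s) cos(3*pi*s) ds.
Split the integral at the breakpoints.
Integrating by parts (boundary term plus one more integral), an antiderivative of (2*s - 1) cos(3*pi*s) is 2*s*sin(3*pi*s)/(3*pi) - sin(3*pi*s)/(3*pi) + 2*cos(3*pi*s)/(9*pi**2); evaluating from -1 to 0: ∫_{-1}^{0} (2*s - 1) cos(3*pi*s) ds = (2/(9*pi**2)) - (-2/(9*pi**2)) = 4/(9*pi**2).
Integrating by parts (boundary term plus one more integral), an antiderivative of (1 - s) cos(3*pi*s) is -s*sin(3*pi*s)/(3*pi) + sin(3*pi*s)/(3*pi) - cos(3*pi*s)/(9*pi**2); evaluating from 0 to 1: ∫_{0}^{1} (1 - s) cos(3*pi*s) ds = (1/(9*pi**2)) - (-1/(9*pi**2)) = 2/(9*pi**2).
Summing the pieces gives a_3 = 2/(3*pi**2).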